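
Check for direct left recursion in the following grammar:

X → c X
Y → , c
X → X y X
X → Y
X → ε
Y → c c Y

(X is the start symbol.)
Yes, X is left-recursive

X → c X: starts with c
Y → , c: starts with ','
X → X y X: LEFT RECURSIVE (starts with X)
X → Y: starts with Y
X → ε: starts with ε
Y → c c Y: starts with c

The grammar has direct left recursion on: X.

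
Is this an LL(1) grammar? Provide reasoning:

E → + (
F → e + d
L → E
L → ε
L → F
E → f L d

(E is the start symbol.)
A grammar is LL(1) if for each non-terminal N with multiple productions, the predict sets of those productions are pairwise disjoint, where PREDICT(N → α) = (FIRST(α) \ {ε}) ∪ (FOLLOW(N) if α ⇒* ε).

Relevant sets:
  FIRST(E) = { '+', 'f' }
  FIRST(F) = { 'e' }
  FOLLOW(L) = { 'd' }

For E:
  PREDICT(E → '+' '(') = { '+' }
  PREDICT(E → f L d) = { 'f' }
For L:
  PREDICT(L → E) = { '+', 'f' }
  PREDICT(L → ε) = { 'd' }
  PREDICT(L → F) = { 'e' }
F has a single production, so nothing to check there.

All predict sets are disjoint. The grammar IS LL(1).

Answer: Yes, the grammar is LL(1).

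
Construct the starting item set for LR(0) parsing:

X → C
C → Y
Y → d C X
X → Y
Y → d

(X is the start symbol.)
{ [C → . Y], [X → . C], [X → . Y], [X' → . X], [Y → . d C X], [Y → . d] }

First, augment the grammar with X' → X
I₀ = CLOSURE({ [X' → . X] }):
  [X' → . X] has the dot before X: add [X → . C], [X → . Y]
  [X → . C] has the dot before C: add [C → . Y]
  [X → . Y] has the dot before Y: add [Y → . d C X], [Y → . d]
No further items can be added.

I₀ = { [C → . Y], [X → . C], [X → . Y], [X' → . X], [Y → . d C X], [Y → . d] }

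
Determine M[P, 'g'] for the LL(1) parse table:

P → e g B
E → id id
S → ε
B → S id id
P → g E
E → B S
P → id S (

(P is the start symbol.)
To find M[P, 'g'], we find productions for P where 'g' is in the predict set (PREDICT(N → α) = (FIRST(α) \ {ε}) ∪ (FOLLOW(N) if α ⇒* ε)).

P → e g B: PREDICT = { 'e' }
P → g E: PREDICT = { 'g' }
  'g' is in predict set, so this production goes in M[P, 'g']
P → id S (: PREDICT = { 'id' }

M[P, 'g'] = P → g E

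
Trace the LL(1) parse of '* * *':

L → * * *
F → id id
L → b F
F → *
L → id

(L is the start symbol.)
LL(1) parsing maintains a stack (initially the start symbol over $) and the input. At each step: if the stack top is a terminal, match it against the current input token; if it is a non-terminal N, replace it with the RHS of M[N, lookahead] (the unique production whose predict set contains the lookahead).

Stack is shown with the top on the left.

Stack    Input    Action
------------------------
L $      * * * $  output L → * * *
* * * $  * * * $  match '*'
* * $    * * $    match '*'
* $      * $      match '*'
$        $        accept

The string is accepted.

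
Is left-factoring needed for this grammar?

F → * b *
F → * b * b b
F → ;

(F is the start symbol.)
Yes, F has productions with common prefix '* b *'

Left-factoring is needed when two productions for the same non-terminal
share a common prefix on the right-hand side.

Productions for F:
  F → * b *
  F → * b * b b
  F → ;

Found common prefix '* b *' in productions for F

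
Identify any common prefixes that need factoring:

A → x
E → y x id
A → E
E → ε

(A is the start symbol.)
No, left-factoring is not needed

Left-factoring is needed when two productions for the same non-terminal
share a common prefix on the right-hand side.

Productions for A:
  A → x
  A → E
Productions for E:
  E → y x id
  E → ε

No common prefixes found.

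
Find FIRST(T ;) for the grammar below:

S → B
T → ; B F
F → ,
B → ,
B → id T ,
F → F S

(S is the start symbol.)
{ ';' }

FIRST sets of the non-terminals involved (from the grammar, by fixed-point iteration):
  FIRST(T) = { ';' }

To compute FIRST(T ;), process the symbols left to right:
Symbol T is a non-terminal. Add FIRST(T) \ {ε} = { ';' }
T is not nullable (ε ∉ FIRST(T)), so stop here.
FIRST(T ;) = { ';' }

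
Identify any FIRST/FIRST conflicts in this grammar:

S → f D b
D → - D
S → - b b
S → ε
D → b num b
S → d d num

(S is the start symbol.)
A FIRST/FIRST conflict occurs when two productions N → α and N → β for the same non-terminal have FIRST(α) ∩ FIRST(β) ≠ ∅ (with ε ∈ FIRST of a nullable right-hand side, so two nullable alternatives also conflict).

Productions for S:
  S → f D b: FIRST = { 'f' }
  S → - b b: FIRST = { '-' }
  S → ε: FIRST = { ε }
  S → d d num: FIRST = { 'd' }
Productions for D:
  D → - D: FIRST = { '-' }
  D → b num b: FIRST = { 'b' }

All alternatives of each non-terminal have pairwise disjoint FIRST sets.

Answer: No FIRST/FIRST conflicts.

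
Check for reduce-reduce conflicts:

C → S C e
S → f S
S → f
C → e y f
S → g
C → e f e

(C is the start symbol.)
A reduce-reduce conflict occurs when an LR(0) state has two complete items [A → α .] and [B → β .] — both call for a reduction, and with no lookahead the parser cannot choose between them.

Augment with C' → C and build the canonical LR(0) collection (I0 = CLOSURE({[C' → . C]}), then GOTO on every symbol after a dot until no new states appear). It has 13 states:
  I0: { [C → . S C e], [C → . e f e], [C → . e y f], [C' → . C], [S → . f S], [S → . f], [S → . g] }  — shift
  I1: { [C' → C .] }  — accept
  I2: { [C → . S C e], [C → . e f e], [C → . e y f], [C → S . C e], [S → . f S], [S → . f], [S → . g] }  — shift
  I3: { [C → e . f e], [C → e . y f] }  — shift
  I4: { [S → . f S], [S → . f], [S → . g], [S → f . S], [S → f .] }  — shift, reduce
  I5: { [S → g .] }  — reduce
  I6: { [S → f S .] }  — reduce
  I7: { [C → e f . e] }  — shift
  I8: { [C → e y . f] }  — shift
  I9: { [C → e y f .] }  — reduce
  I10: { [C → e f e .] }  — reduce
  I11: { [C → S C . e] }  — shift
  I12: { [C → S C e .] }  — reduce

No state contains more than one complete item.

Answer: No reduce-reduce conflicts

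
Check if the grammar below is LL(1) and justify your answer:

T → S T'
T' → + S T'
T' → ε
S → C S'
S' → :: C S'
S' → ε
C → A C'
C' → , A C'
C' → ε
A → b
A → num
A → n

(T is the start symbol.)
Yes, the grammar is LL(1).

A grammar is LL(1) if for each non-terminal N with multiple productions, the predict sets of those productions are pairwise disjoint, where PREDICT(N → α) = (FIRST(α) \ {ε}) ∪ (FOLLOW(N) if α ⇒* ε).

Relevant sets:
  FOLLOW(T') = { $ }
  FOLLOW(S') = { $, '+' }
  FOLLOW(C') = { $, '+', '::' }

For T':
  PREDICT(T' → '+' S T') = { '+' }
  PREDICT(T' → ε) = { $ }
For S':
  PREDICT(S' → :: C S') = { '::' }
  PREDICT(S' → ε) = { $, '+' }
For C':
  PREDICT(C' → ',' A C') = { ',' }
  PREDICT(C' → ε) = { $, '+', '::' }
For A:
  PREDICT(A → b) = { 'b' }
  PREDICT(A → num) = { 'num' }
  PREDICT(A → n) = { 'n' }
T, S, C have a single production, so nothing to check there.

All predict sets are disjoint. The grammar IS LL(1).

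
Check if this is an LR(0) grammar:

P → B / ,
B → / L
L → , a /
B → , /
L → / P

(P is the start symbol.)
Yes, the grammar is LR(0)

Augment with P' → P and build the canonical LR(0) collection (I0 = CLOSURE({[P' → . P]}), then GOTO on every symbol after a dot until no new states appear). It has 14 states:
  I0: { [B → . , /], [B → . / L], [P → . B / ,], [P' → . P] }  — shift
  I1: { [B → , . /] }  — shift
  I2: { [B → / . L], [L → . , a /], [L → . / P] }  — shift
  I3: { [P → B . / ,] }  — shift
  I4: { [P' → P .] }  — accept
  I5: { [P → B / . ,] }  — shift
  I6: { [P → B / , .] }  — reduce
  I7: { [L → , . a /] }  — shift
  I8: { [B → . , /], [B → . / L], [L → / . P], [P → . B / ,] }  — shift
  I9: { [B → / L .] }  — reduce
  I10: { [L → / P .] }  — reduce
  I11: { [L → , a . /] }  — shift
  I12: { [L → , a / .] }  — reduce
  I13: { [B → , / .] }  — reduce

Every state is either a pure shift/goto state or contains exactly one complete item and nothing to shift — no conflicts. The grammar is LR(0).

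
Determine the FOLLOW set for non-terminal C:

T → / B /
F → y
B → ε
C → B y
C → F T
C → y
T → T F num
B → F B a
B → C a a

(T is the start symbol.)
{ 'a' }

To compute FOLLOW(C), find every occurrence of C on a right-hand side N → α C β: add FIRST(β) \ {ε}, and if β is empty or nullable also add FOLLOW(N). Iterate to a fixed point.

In B → C a a: C is followed by a a, add FIRST(a a) \ {ε} = { 'a' }

Taking the union: FOLLOW(C) = { 'a' }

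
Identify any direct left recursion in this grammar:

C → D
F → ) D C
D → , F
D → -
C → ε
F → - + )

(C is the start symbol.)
No direct left recursion

Direct left recursion occurs when N → N α for some non-terminal N (the right-hand side begins with the left-hand side itself).

C → D: starts with D
F → ) D C: starts with ')'
D → , F: starts with ','
D → -: starts with '-'
C → ε: starts with ε
F → - + ): starts with '-'

No direct left recursion found.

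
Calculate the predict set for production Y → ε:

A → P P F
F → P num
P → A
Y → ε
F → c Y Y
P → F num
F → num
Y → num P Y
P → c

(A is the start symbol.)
PREDICT(Y → ε) = (FIRST(RHS) \ {ε}) ∪ (FOLLOW(Y) if ε ∈ FIRST(RHS), i.e. RHS ⇒* ε)
The right-hand side is ε (FIRST(ε) = { ε }), so the predict set is FOLLOW(Y) = { $, 'c', 'num' }
PREDICT(Y → ε) = { $, 'c', 'num' }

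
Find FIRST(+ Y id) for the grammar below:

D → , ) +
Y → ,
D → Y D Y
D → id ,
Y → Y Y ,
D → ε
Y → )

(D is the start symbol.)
{ '+' }

To compute FIRST(+ Y id), process the symbols left to right:
Symbol + is a terminal. Add '+' and stop.
FIRST(+ Y id) = { '+' }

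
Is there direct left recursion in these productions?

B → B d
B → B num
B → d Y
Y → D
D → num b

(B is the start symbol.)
Direct left recursion occurs when N → N α for some non-terminal N (the right-hand side begins with the left-hand side itself).

B → B d: LEFT RECURSIVE (starts with B)
B → B num: LEFT RECURSIVE (starts with B)
B → d Y: starts with d
Y → D: starts with D
D → num b: starts with num

The grammar has direct left recursion on: B.

Answer: Yes, B is left-recursive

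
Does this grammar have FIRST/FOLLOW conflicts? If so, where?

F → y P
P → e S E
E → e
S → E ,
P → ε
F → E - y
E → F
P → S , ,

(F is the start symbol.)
No FIRST/FOLLOW conflicts.

A FIRST/FOLLOW conflict occurs when a non-terminal N has a nullable alternative N → β (β ⇒* ε) and another alternative N → α with FIRST(α) ∩ FOLLOW(N) ≠ ∅: on such a lookahead the parser cannot decide between expanding α and letting N vanish via β.

Nullable non-terminals: P.
FIRST sets used below: FIRST(S) = { 'e', 'y' }

P: nullable alternative(s) P → ε; FOLLOW(P) = { $, ',', '-' }
  P → e S E: FIRST \ {ε} = { 'e' } — disjoint from FOLLOW(P)
  P → ε: FIRST \ {ε} = { } — this is the only nullable alternative, skip
  P → S , ,: FIRST \ {ε} = { 'e', 'y' } — disjoint from FOLLOW(P)

E, F, S have no nullable alternative, so no FIRST/FOLLOW check is needed there.

No FIRST/FOLLOW conflicts found.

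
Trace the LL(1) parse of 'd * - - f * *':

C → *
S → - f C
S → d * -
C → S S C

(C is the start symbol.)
Stack is shown with the top on the left.

Stack        Input            Action
------------------------------------
C $          d * - - f * * $  output C → S S C
S S C $      d * - - f * * $  output S → d * -
d * - S C $  d * - - f * * $  match 'd'
* - S C $    * - - f * * $    match '*'
- S C $      - - f * * $      match '-'
S C $        - f * * $        output S → - f C
- f C C $    - f * * $        match '-'
f C C $      f * * $          match 'f'
C C $        * * $            output C → *
* C $        * * $            match '*'
C $          * $              output C → *
* $          * $              match '*'
$            $                accept

The string is accepted.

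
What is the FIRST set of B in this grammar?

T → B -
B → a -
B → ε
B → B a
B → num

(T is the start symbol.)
{ 'a', 'num', ε }

To compute FIRST(B), examine every production with B on the left-hand side, reading each right-hand side left to right until a non-nullable symbol is reached.

From B → a -:
  - a is a terminal: add 'a' and stop
From B → ε:
  - ε-production, so ε ∈ FIRST(B)
From B → B a:
  - B is the symbol being defined: contributes nothing new
    B is nullable, so continue to the next symbol
  - a is a terminal: add 'a' and stop
From B → num:
  - num is a terminal: add 'num' and stop

Collecting: FIRST(B) = { 'a', 'num', ε }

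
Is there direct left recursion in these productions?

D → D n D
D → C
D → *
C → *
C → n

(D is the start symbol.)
Yes, D is left-recursive

Direct left recursion occurs when N → N α for some non-terminal N (the right-hand side begins with the left-hand side itself).

D → D n D: LEFT RECURSIVE (starts with D)
D → C: starts with C
D → *: starts with '*'
C → *: starts with '*'
C → n: starts with n

The grammar has direct left recursion on: D.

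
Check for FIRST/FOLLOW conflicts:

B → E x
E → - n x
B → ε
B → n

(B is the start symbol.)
A FIRST/FOLLOW conflict occurs when a non-terminal N has a nullable alternative N → β (β ⇒* ε) and another alternative N → α with FIRST(α) ∩ FOLLOW(N) ≠ ∅: on such a lookahead the parser cannot decide between expanding α and letting N vanish via β.

Nullable non-terminals: B.
FIRST sets used below: FIRST(E) = { '-' }

B: nullable alternative(s) B → ε; FOLLOW(B) = { $ }
  B → E x: FIRST \ {ε} = { '-' } — disjoint from FOLLOW(B)
  B → ε: FIRST \ {ε} = { } — this is the only nullable alternative, skip
  B → n: FIRST \ {ε} = { 'n' } — disjoint from FOLLOW(B)

E has no nullable alternative, so no FIRST/FOLLOW check is needed there.

No FIRST/FOLLOW conflicts found.

Answer: No FIRST/FOLLOW conflicts.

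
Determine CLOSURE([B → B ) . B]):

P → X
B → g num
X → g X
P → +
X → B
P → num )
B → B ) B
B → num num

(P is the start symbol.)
{ [B → . B ) B], [B → . g num], [B → . num num], [B → B ) . B] }

To compute CLOSURE, for each item [A → α.Bβ] where B is a non-terminal, add [B → .γ] for all productions B → γ; repeat for the newly added items until nothing changes.

Start with: [B → B ) . B]
  [B → B ) . B] has the dot before B: add [B → . g num], [B → . B ) B], [B → . num num]
No further items can be added.

CLOSURE = { [B → . B ) B], [B → . g num], [B → . num num], [B → B ) . B] }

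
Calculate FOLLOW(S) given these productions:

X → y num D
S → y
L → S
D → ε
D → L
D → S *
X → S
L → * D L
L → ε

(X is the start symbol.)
{ $, '*', 'y' }

To compute FOLLOW(S), find every occurrence of S on a right-hand side N → α S β: add FIRST(β) \ {ε}, and if β is empty or nullable also add FOLLOW(N). Iterate to a fixed point.

In L → S: S is at the end, add FOLLOW(L)
In D → S *: S is followed by '*', add FIRST('*') \ {ε} = { '*' }
In X → S: S is at the end, add FOLLOW(X)

The FOLLOW sets referred to above (computed the same way, to a fixed point):
  FOLLOW(L) = { $, '*', 'y' }
  FOLLOW(X) = { $ }

Taking the union: FOLLOW(S) = { $, '*', 'y' }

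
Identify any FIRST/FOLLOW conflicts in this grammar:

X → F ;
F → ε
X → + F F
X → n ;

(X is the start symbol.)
No FIRST/FOLLOW conflicts.

A FIRST/FOLLOW conflict occurs when a non-terminal N has a nullable alternative N → β (β ⇒* ε) and another alternative N → α with FIRST(α) ∩ FOLLOW(N) ≠ ∅: on such a lookahead the parser cannot decide between expanding α and letting N vanish via β.

Nullable non-terminals: F.
F has a nullable alternative but only one production, so nothing to check.

X has no nullable alternative, so no FIRST/FOLLOW check is needed there.

No FIRST/FOLLOW conflicts found.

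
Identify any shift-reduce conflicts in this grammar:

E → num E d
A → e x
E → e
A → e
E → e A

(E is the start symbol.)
A shift-reduce conflict occurs when an LR(0) state has both:
  - a complete (reduce) item [A → α .] (dot at the end), and
  - a shift item [B → β . c γ] (dot before a terminal).

Augment with E' → E and build the canonical LR(0) collection (I0 = CLOSURE({[E' → . E]}), then GOTO on every symbol after a dot until no new states appear). It has 9 states:
  I0: { [E → . e A], [E → . e], [E → . num E d], [E' → . E] }  — shift
  I1: { [E' → E .] }  — accept
  I2: { [A → . e x], [A → . e], [E → e . A], [E → e .] }  — shift, reduce
  I3: { [E → . e A], [E → . e], [E → . num E d], [E → num . E d] }  — shift
  I4: { [E → num E . d] }  — shift
  I5: { [E → num E d .] }  — reduce
  I6: { [E → e A .] }  — reduce
  I7: { [A → e . x], [A → e .] }  — shift, reduce
  I8: { [A → e x .] }  — reduce

I2 contains reduce item [E → e .] and shift items [A → . e], [A → . e x] — shift-reduce conflict.
I7 contains reduce item [A → e .] and shift item [A → e . x] — shift-reduce conflict.

Answer: Yes — I2: [E → e .] vs [A → . e]; I7: [A → e .] vs [A → e . x]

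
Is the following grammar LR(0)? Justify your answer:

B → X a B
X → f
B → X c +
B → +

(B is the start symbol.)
Yes, the grammar is LR(0)

Augment with B' → B and build the canonical LR(0) collection (I0 = CLOSURE({[B' → . B]}), then GOTO on every symbol after a dot until no new states appear). It has 9 states:
  I0: { [B → . +], [B → . X a B], [B → . X c +], [B' → . B], [X → . f] }  — shift
  I1: { [B → + .] }  — reduce
  I2: { [B' → B .] }  — accept
  I3: { [B → X . a B], [B → X . c +] }  — shift
  I4: { [X → f .] }  — reduce
  I5: { [B → . +], [B → . X a B], [B → . X c +], [B → X a . B], [X → . f] }  — shift
  I6: { [B → X c . +] }  — shift
  I7: { [B → X c + .] }  — reduce
  I8: { [B → X a B .] }  — reduce

Every state is either a pure shift/goto state or contains exactly one complete item and nothing to shift — no conflicts. The grammar is LR(0).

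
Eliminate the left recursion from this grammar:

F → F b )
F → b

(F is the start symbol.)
F → b F'
F' → b ) F'
F' → ε

F is directly left-recursive. The standard transformation for
  A → A α₁ | ... | A α_m | β₁ | ... | β_n
is
  A  → β₁ A' | ... | β_n A'
  A' → α₁ A' | ... | α_m A' | ε

F → b becomes F → b F'
F → F b ) becomes F' → b ) F'
Add F' → ε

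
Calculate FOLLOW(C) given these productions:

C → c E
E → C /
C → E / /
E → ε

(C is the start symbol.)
{ $, '/' }

To compute FOLLOW(C), find every occurrence of C on a right-hand side N → α C β: add FIRST(β) \ {ε}, and if β is empty or nullable also add FOLLOW(N). Iterate to a fixed point.

C is the start symbol, so $ ∈ FOLLOW(C).
In E → C /: C is followed by '/', add FIRST('/') \ {ε} = { '/' }

Taking the union: FOLLOW(C) = { $, '/' }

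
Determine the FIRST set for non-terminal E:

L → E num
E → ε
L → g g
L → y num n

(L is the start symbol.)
{ ε }

To compute FIRST(E), examine every production with E on the left-hand side, reading each right-hand side left to right until a non-nullable symbol is reached.

From E → ε:
  - ε-production, so ε ∈ FIRST(E)

Collecting: FIRST(E) = { ε }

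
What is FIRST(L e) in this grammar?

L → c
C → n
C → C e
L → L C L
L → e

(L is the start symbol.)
FIRST sets of the non-terminals involved (from the grammar, by fixed-point iteration):
  FIRST(L) = { 'c', 'e' }

To compute FIRST(L e), process the symbols left to right:
Symbol L is a non-terminal. Add FIRST(L) \ {ε} = { 'c', 'e' }
L is not nullable (ε ∉ FIRST(L)), so stop here.
FIRST(L e) = { 'c', 'e' }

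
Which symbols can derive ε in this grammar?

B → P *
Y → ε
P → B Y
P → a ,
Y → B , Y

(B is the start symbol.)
ε-productions: Y → ε
So Y is immediately nullable.
No further non-terminal can be added: every production for the remaining non-terminals contains a terminal or a non-nullable non-terminal.
Nullable = { 'Y' }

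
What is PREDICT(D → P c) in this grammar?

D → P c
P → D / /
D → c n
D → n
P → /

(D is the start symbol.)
PREDICT(D → P c) = (FIRST(RHS) \ {ε}) ∪ (FOLLOW(D) if ε ∈ FIRST(RHS), i.e. RHS ⇒* ε)
FIRST(P) = { '/', 'c', 'n' }
FIRST(P c) = { '/', 'c', 'n' }
ε ∉ FIRST(P c), so FOLLOW(D) is not added.
PREDICT(D → P c) = { '/', 'c', 'n' }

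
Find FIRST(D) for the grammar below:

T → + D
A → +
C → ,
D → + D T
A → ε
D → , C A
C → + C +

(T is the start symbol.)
{ '+', ',' }

From D → + D T:
  - '+' is a terminal: add '+' and stop
From D → , C A:
  - ',' is a terminal: add ',' and stop

Collecting: FIRST(D) = { '+', ',' }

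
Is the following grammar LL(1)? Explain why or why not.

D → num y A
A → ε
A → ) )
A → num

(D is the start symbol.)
Yes, the grammar is LL(1).

A grammar is LL(1) if for each non-terminal N with multiple productions, the predict sets of those productions are pairwise disjoint, where PREDICT(N → α) = (FIRST(α) \ {ε}) ∪ (FOLLOW(N) if α ⇒* ε).

Relevant sets:
  FOLLOW(A) = { $ }

For A:
  PREDICT(A → ε) = { $ }
  PREDICT(A → ')' ')') = { ')' }
  PREDICT(A → num) = { 'num' }
D has a single production, so nothing to check there.

All predict sets are disjoint. The grammar IS LL(1).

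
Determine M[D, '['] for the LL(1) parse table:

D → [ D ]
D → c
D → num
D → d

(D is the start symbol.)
D → [ D ]

To find M[D, '['], we find productions for D where '[' is in the predict set (PREDICT(N → α) = (FIRST(α) \ {ε}) ∪ (FOLLOW(N) if α ⇒* ε)).

D → [ D ]: PREDICT = { '[' }
  '[' is in predict set, so this production goes in M[D, '[']
D → c: PREDICT = { 'c' }
D → num: PREDICT = { 'num' }
D → d: PREDICT = { 'd' }

M[D, '['] = D → [ D ]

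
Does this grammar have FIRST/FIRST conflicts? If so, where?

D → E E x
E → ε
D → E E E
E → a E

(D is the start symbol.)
Yes. D → E E x / D → E E E on { 'a' }

FIRST sets of the non-terminals at (or reachable through a nullable prefix from) the front of some alternative:
  FIRST(E) = { 'a', ε }

Productions for D:
  D → E E x: FIRST = { 'a', 'x' }
  D → E E E: FIRST = { 'a', ε }
Productions for E:
  E → ε: FIRST = { ε }
  E → a E: FIRST = { 'a' }

Conflict for D: D → E E x and D → E E E
  Overlap: { 'a' }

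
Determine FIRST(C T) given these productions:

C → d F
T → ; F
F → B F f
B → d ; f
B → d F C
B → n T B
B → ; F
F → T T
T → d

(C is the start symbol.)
FIRST sets of the non-terminals involved (from the grammar, by fixed-point iteration):
  FIRST(C) = { 'd' }

To compute FIRST(C T), process the symbols left to right:
Symbol C is a non-terminal. Add FIRST(C) \ {ε} = { 'd' }
C is not nullable (ε ∉ FIRST(C)), so stop here.
FIRST(C T) = { 'd' }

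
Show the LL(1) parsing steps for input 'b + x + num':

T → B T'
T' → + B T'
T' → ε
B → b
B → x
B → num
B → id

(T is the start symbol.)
Stack is shown with the top on the left.

Stack     Input          Action
-------------------------------
T $       b + x + num $  output T → B T'
B T' $    b + x + num $  output B → b
b T' $    b + x + num $  match 'b'
T' $      + x + num $    output T' → + B T'
+ B T' $  + x + num $    match '+'
B T' $    x + num $      output B → x
x T' $    x + num $      match 'x'
T' $      + num $        output T' → + B T'
+ B T' $  + num $        match '+'
B T' $    num $          output B → num
num T' $  num $          match 'num'
T' $      $              output T' → ε
$         $              accept

The string is accepted.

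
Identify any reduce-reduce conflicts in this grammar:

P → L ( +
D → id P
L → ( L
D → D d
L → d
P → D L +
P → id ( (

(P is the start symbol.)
Yes — I14: [D → D d .] vs [L → d .]

A reduce-reduce conflict occurs when an LR(0) state has two complete items [A → α .] and [B → β .] — both call for a reduction, and with no lookahead the parser cannot choose between them.

Augment with P' → P and build the canonical LR(0) collection (I0 = CLOSURE({[P' → . P]}), then GOTO on every symbol after a dot until no new states appear). It has 16 states:
  I0: { [D → . D d], [D → . id P], [L → . ( L], [L → . d], [P → . D L +], [P → . L ( +], [P → . id ( (], [P' → . P] }  — shift
  I1: { [L → ( . L], [L → . ( L], [L → . d] }  — shift
  I2: { [D → D . d], [L → . ( L], [L → . d], [P → D . L +] }  — shift
  I3: { [P → L . ( +] }  — shift
  I4: { [P' → P .] }  — accept
  I5: { [L → d .] }  — reduce
  I6: { [D → . D d], [D → . id P], [D → id . P], [L → . ( L], [L → . d], [P → . D L +], [P → . L ( +], [P → . id ( (], [P → id . ( (] }  — shift
  I7: { [L → ( . L], [L → . ( L], [L → . d], [P → id ( . (] }  — shift
  I8: { [D → id P .] }  — reduce
  I9: { [L → ( . L], [L → . ( L], [L → . d], [P → id ( ( .] }  — shift, reduce
  I10: { [L → ( L .] }  — reduce
  I11: { [P → L ( . +] }  — shift
  I12: { [P → L ( + .] }  — reduce
  I13: { [P → D L . +] }  — shift
  I14: { [D → D d .], [L → d .] }  — 2 reduces
  I15: { [P → D L + .] }  — reduce

I14 contains complete items [D → D d .], [L → d .] — reduce-reduce conflict.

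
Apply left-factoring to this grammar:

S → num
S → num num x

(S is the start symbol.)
S → num S'
S' → ε
S' → num x

Left-factoring transforms A → αβ₁ | αβ₂ into A → αA' and A' → β₁ | β₂
(α is the longest common prefix among the alternatives). Repeat until
no nonterminal has two alternatives with a common prefix.

Round 1: S has alternatives sharing prefix 'num'. Introduce S': S → num S'
  Add: S' → ε
  Add: S' → num x

No remaining common prefixes — done.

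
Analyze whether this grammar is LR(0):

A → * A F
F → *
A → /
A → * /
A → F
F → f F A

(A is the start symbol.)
Augment with A' → A and build the canonical LR(0) collection (I0 = CLOSURE({[A' → . A]}), then GOTO on every symbol after a dot until no new states appear). It has 12 states:
  I0: { [A → . * /], [A → . * A F], [A → . /], [A → . F], [A' → . A], [F → . *], [F → . f F A] }  — shift
  I1: { [A → * . /], [A → * . A F], [A → . * /], [A → . * A F], [A → . /], [A → . F], [F → * .], [F → . *], [F → . f F A] }  — shift, reduce
  I2: { [A → / .] }  — reduce
  I3: { [A' → A .] }  — accept
  I4: { [A → F .] }  — reduce
  I5: { [F → . *], [F → . f F A], [F → f . F A] }  — shift
  I6: { [F → * .] }  — reduce
  I7: { [A → . * /], [A → . * A F], [A → . /], [A → . F], [F → . *], [F → . f F A], [F → f F . A] }  — shift
  I8: { [F → f F A .] }  — reduce
  I9: { [A → * / .], [A → / .] }  — 2 reduces
  I10: { [A → * A . F], [F → . *], [F → . f F A] }  — shift
  I11: { [A → * A F .] }  — reduce

Conflict in state I1:
  Shift-reduce conflict between [F → * .] and [A → . * /]
So the grammar is NOT LR(0).

Answer: No. Shift-reduce conflict between [F → * .] and [A → . * /]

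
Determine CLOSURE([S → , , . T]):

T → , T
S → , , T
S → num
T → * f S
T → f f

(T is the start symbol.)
To compute CLOSURE, for each item [A → α.Bβ] where B is a non-terminal, add [B → .γ] for all productions B → γ; repeat for the newly added items until nothing changes.

Start with: [S → , , . T]
  [S → , , . T] has the dot before T: add [T → . , T], [T → . * f S], [T → . f f]
No further items can be added.

CLOSURE = { [S → , , . T], [T → . * f S], [T → . , T], [T → . f f] }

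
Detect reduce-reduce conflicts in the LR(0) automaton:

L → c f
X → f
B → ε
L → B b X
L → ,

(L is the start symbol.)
A reduce-reduce conflict occurs when an LR(0) state has two complete items [A → α .] and [B → β .] — both call for a reduction, and with no lookahead the parser cannot choose between them.

Augment with L' → L and build the canonical LR(0) collection (I0 = CLOSURE({[L' → . L]}), then GOTO on every symbol after a dot until no new states appear). It has 9 states:
  I0: { [B → .], [L → . ,], [L → . B b X], [L → . c f], [L' → . L] }  — shift, reduce
  I1: { [L → , .] }  — reduce
  I2: { [L → B . b X] }  — shift
  I3: { [L' → L .] }  — accept
  I4: { [L → c . f] }  — shift
  I5: { [L → c f .] }  — reduce
  I6: { [L → B b . X], [X → . f] }  — shift
  I7: { [L → B b X .] }  — reduce
  I8: { [X → f .] }  — reduce

No state contains more than one complete item.

Answer: No reduce-reduce conflicts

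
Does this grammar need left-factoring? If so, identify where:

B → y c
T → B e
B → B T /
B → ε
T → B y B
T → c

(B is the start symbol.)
Left-factoring is needed when two productions for the same non-terminal
share a common prefix on the right-hand side.

Productions for B:
  B → y c
  B → B T /
  B → ε
Productions for T:
  T → B e
  T → B y B
  T → c

Found common prefix 'B' in productions for T

Answer: Yes, T has productions with common prefix 'B'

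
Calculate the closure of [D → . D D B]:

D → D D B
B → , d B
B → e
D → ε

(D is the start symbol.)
{ [D → . D D B], [D → .] }

Start with: [D → . D D B]
  [D → . D D B] has the dot before D: add [D → .]
No further items can be added.

CLOSURE = { [D → . D D B], [D → .] }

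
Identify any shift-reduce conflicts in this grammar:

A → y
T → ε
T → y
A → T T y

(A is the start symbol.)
Yes — I0: [T → .] vs [A → . y]; I2: [T → .] vs [T → . y]

A shift-reduce conflict occurs when an LR(0) state has both:
  - a complete (reduce) item [A → α .] (dot at the end), and
  - a shift item [B → β . c γ] (dot before a terminal).

Augment with A' → A and build the canonical LR(0) collection (I0 = CLOSURE({[A' → . A]}), then GOTO on every symbol after a dot until no new states appear). It has 7 states:
  I0: { [A → . T T y], [A → . y], [A' → . A], [T → . y], [T → .] }  — shift, reduce
  I1: { [A' → A .] }  — accept
  I2: { [A → T . T y], [T → . y], [T → .] }  — shift, reduce
  I3: { [A → y .], [T → y .] }  — 2 reduces
  I4: { [A → T T . y] }  — shift
  I5: { [T → y .] }  — reduce
  I6: { [A → T T y .] }  — reduce

I0 contains reduce item [T → .] and shift items [A → . y], [T → . y] — shift-reduce conflict.
I2 contains reduce item [T → .] and shift item [T → . y] — shift-reduce conflict.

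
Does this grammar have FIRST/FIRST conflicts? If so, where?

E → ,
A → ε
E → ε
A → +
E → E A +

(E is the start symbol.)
Yes. E → ',' / E → E A '+' on { ',' }

FIRST sets of the non-terminals at (or reachable through a nullable prefix from) the front of some alternative:
  FIRST(E) = { '+', ',', ε }
  FIRST(A) = { '+', ε }

Productions for E:
  E → ,: FIRST = { ',' }
  E → ε: FIRST = { ε }
  E → E A +: FIRST = { '+', ',' }
Productions for A:
  A → ε: FIRST = { ε }
  A → +: FIRST = { '+' }

Conflict for E: E → , and E → E A +
  Overlap: { ',' }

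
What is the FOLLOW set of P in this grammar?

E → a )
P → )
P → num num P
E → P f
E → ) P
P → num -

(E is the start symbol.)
To compute FOLLOW(P), find every occurrence of P on a right-hand side N → α P β: add FIRST(β) \ {ε}, and if β is empty or nullable also add FOLLOW(N). Iterate to a fixed point.

In P → num num P: P is at the end; this adds FOLLOW(P) to itself — nothing new
In E → P f: P is followed by f, add FIRST(f) \ {ε} = { 'f' }
In E → ) P: P is at the end, add FOLLOW(E)

The FOLLOW sets referred to above (computed the same way, to a fixed point):
  FOLLOW(E) = { $ }

Taking the union: FOLLOW(P) = { $, 'f' }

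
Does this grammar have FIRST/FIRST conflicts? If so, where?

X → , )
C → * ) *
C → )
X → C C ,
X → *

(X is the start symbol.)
FIRST sets of the non-terminals at (or reachable through a nullable prefix from) the front of some alternative:
  FIRST(C) = { ')', '*' }

Productions for X:
  X → , ): FIRST = { ',' }
  X → C C ,: FIRST = { ')', '*' }
  X → *: FIRST = { '*' }
Productions for C:
  C → * ) *: FIRST = { '*' }
  C → ): FIRST = { ')' }

Conflict for X: X → C C , and X → *
  Overlap: { '*' }

Answer: Yes. X → C C ',' / X → '*' on { '*' }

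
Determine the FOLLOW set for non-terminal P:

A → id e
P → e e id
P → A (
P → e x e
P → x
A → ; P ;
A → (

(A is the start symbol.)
{ ';' }

To compute FOLLOW(P), find every occurrence of P on a right-hand side N → α P β: add FIRST(β) \ {ε}, and if β is empty or nullable also add FOLLOW(N). Iterate to a fixed point.

In A → ; P ;: P is followed by ';', add FIRST(';') \ {ε} = { ';' }

Taking the union: FOLLOW(P) = { ';' }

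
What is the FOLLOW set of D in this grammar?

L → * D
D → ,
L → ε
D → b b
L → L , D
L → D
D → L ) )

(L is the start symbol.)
To compute FOLLOW(D), find every occurrence of D on a right-hand side N → α D β: add FIRST(β) \ {ε}, and if β is empty or nullable also add FOLLOW(N). Iterate to a fixed point.

In L → * D: D is at the end, add FOLLOW(L)
In L → L , D: D is at the end, add FOLLOW(L)
In L → D: D is at the end, add FOLLOW(L)

The FOLLOW sets referred to above (computed the same way, to a fixed point):
  FOLLOW(L) = { $, ')', ',' }

Taking the union: FOLLOW(D) = { $, ')', ',' }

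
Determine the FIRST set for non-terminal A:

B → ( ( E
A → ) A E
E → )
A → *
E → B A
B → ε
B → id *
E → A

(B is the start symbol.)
To compute FIRST(A), examine every production with A on the left-hand side, reading each right-hand side left to right until a non-nullable symbol is reached.

From A → ) A E:
  - ')' is a terminal: add ')' and stop
From A → *:
  - '*' is a terminal: add '*' and stop

Collecting: FIRST(A) = { ')', '*' }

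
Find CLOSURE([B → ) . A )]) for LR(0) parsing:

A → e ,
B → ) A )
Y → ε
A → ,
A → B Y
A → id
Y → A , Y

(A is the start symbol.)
{ [A → . ,], [A → . B Y], [A → . e ,], [A → . id], [B → ) . A )], [B → . ) A )] }

To compute CLOSURE, for each item [A → α.Bβ] where B is a non-terminal, add [B → .γ] for all productions B → γ; repeat for the newly added items until nothing changes.

Start with: [B → ) . A )]
  [B → ) . A )] has the dot before A: add [A → . e ,], [A → . ,], [A → . B Y], [A → . id]
  [A → . B Y] has the dot before B: add [B → . ) A )]
No further items can be added.

CLOSURE = { [A → . ,], [A → . B Y], [A → . e ,], [A → . id], [B → ) . A )], [B → . ) A )] }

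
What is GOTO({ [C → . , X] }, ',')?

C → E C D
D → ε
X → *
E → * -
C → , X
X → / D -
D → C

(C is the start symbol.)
GOTO(I, ',') = CLOSURE({ [A → αX.β] : [A → α.Xβ] ∈ I, X = ',' })

Items with dot before ',', with the dot advanced:
  [C → . , X] → [C → , . X]
Closure of the advanced items:
  [C → , . X] has the dot before X: add [X → . *], [X → . / D -]

GOTO = { [C → , . X], [X → . *], [X → . / D -] }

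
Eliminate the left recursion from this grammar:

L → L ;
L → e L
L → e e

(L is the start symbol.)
L is directly left-recursive. The standard transformation for
  A → A α₁ | ... | A α_m | β₁ | ... | β_n
is
  A  → β₁ A' | ... | β_n A'
  A' → α₁ A' | ... | α_m A' | ε

L → e L becomes L → e L L'
L → e e becomes L → e e L'
L → L ; becomes L' → ; L'
Add L' → ε

Resulting grammar:
L → e L L'
L → e e L'
L' → ; L'
L' → ε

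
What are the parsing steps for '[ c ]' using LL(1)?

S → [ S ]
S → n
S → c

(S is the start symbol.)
Stack is shown with the top on the left.

Stack    Input    Action
------------------------
S $      [ c ] $  output S → [ S ]
[ S ] $  [ c ] $  match '['
S ] $    c ] $    output S → c
c ] $    c ] $    match 'c'
] $      ] $      match ']'
$        $        accept

The string is accepted.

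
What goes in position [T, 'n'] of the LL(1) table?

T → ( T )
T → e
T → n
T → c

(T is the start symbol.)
T → n

To find M[T, 'n'], we find productions for T where 'n' is in the predict set (PREDICT(N → α) = (FIRST(α) \ {ε}) ∪ (FOLLOW(N) if α ⇒* ε)).

T → ( T ): PREDICT = { '(' }
T → e: PREDICT = { 'e' }
T → n: PREDICT = { 'n' }
  'n' is in predict set, so this production goes in M[T, 'n']
T → c: PREDICT = { 'c' }

M[T, 'n'] = T → n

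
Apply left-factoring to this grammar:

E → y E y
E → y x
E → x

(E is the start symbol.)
E → y E'
E' → E y
E' → x
E → x

Left-factoring transforms A → αβ₁ | αβ₂ into A → αA' and A' → β₁ | β₂
(α is the longest common prefix among the alternatives). Repeat until
no nonterminal has two alternatives with a common prefix.

Round 1: E has alternatives sharing prefix 'y'. Introduce E': E → y E'
  Add: E' → E y
  Add: E' → x

No remaining common prefixes — done.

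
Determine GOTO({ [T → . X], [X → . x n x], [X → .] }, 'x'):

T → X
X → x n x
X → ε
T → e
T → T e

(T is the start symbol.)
GOTO(I, 'x') = CLOSURE({ [A → αX.β] : [A → α.Xβ] ∈ I, X = 'x' })

Items with dot before 'x', with the dot advanced:
  [X → . x n x] → [X → x . n x]
Closure adds nothing (no advanced item has the dot before a non-terminal).

GOTO = { [X → x . n x] }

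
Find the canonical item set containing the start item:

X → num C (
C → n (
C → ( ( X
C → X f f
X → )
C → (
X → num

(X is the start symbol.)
First, augment the grammar with X' → X
I₀ = CLOSURE({ [X' → . X] }):
  [X' → . X] has the dot before X: add [X → . num C (], [X → . )], [X → . num]
No further items can be added.

I₀ = { [X → . )], [X → . num C (], [X → . num], [X' → . X] }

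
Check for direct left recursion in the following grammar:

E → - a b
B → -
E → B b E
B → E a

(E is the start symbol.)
No direct left recursion

E → - a b: starts with '-'
B → -: starts with '-'
E → B b E: starts with B
B → E a: starts with E

No direct left recursion found.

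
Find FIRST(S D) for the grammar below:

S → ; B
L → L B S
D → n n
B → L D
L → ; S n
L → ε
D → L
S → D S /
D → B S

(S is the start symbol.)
{ ';', 'n' }

FIRST sets of the non-terminals involved (from the grammar, by fixed-point iteration):
  FIRST(S) = { ';', 'n' }

To compute FIRST(S D), process the symbols left to right:
Symbol S is a non-terminal. Add FIRST(S) \ {ε} = { ';', 'n' }
S is not nullable (ε ∉ FIRST(S)), so stop here.
FIRST(S D) = { ';', 'n' }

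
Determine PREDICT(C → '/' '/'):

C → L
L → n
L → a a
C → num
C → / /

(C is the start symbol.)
{ '/' }

PREDICT(C → '/' '/') = (FIRST(RHS) \ {ε}) ∪ (FOLLOW(C) if ε ∈ FIRST(RHS), i.e. RHS ⇒* ε)
FIRST('/' '/') = { '/' }
ε ∉ FIRST('/' '/'), so FOLLOW(C) is not added.
PREDICT(C → '/' '/') = { '/' }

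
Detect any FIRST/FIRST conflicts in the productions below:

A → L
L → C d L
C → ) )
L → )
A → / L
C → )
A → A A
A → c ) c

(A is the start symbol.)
Yes. A → L / A → A A on { ')' }; A → '/' L / A → A A on { '/' }; A → A A / A → c ')' c on { 'c' }; L → C d L / L → ')' on { ')' }; C → ')' ')' / C → ')' on { ')' }

A FIRST/FIRST conflict occurs when two productions N → α and N → β for the same non-terminal have FIRST(α) ∩ FIRST(β) ≠ ∅ (with ε ∈ FIRST of a nullable right-hand side, so two nullable alternatives also conflict).

FIRST sets of the non-terminals at (or reachable through a nullable prefix from) the front of some alternative:
  FIRST(L) = { ')' }
  FIRST(A) = { ')', '/', 'c' }
  FIRST(C) = { ')' }

Productions for A:
  A → L: FIRST = { ')' }
  A → / L: FIRST = { '/' }
  A → A A: FIRST = { ')', '/', 'c' }
  A → c ) c: FIRST = { 'c' }
Productions for L:
  L → C d L: FIRST = { ')' }
  L → ): FIRST = { ')' }
Productions for C:
  C → ) ): FIRST = { ')' }
  C → ): FIRST = { ')' }

Conflict for A: A → L and A → A A
  Overlap: { ')' }
Conflict for A: A → / L and A → A A
  Overlap: { '/' }
Conflict for A: A → A A and A → c ) c
  Overlap: { 'c' }
Conflict for L: L → C d L and L → )
  Overlap: { ')' }
Conflict for C: C → ) ) and C → )
  Overlap: { ')' }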